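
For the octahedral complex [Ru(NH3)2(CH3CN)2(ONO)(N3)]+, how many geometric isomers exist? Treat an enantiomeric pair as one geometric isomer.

6

In an octahedral complex each vertex has one trans partner and four cis neighbours.
Working through the distinct placements yields 6 geometric isomers: NH3 cis, CH3CN trans; NH3 trans, CH3CN trans; NH3 cis, CH3CN cis (3 arrangements, 2 chiral); NH3 trans, CH3CN cis.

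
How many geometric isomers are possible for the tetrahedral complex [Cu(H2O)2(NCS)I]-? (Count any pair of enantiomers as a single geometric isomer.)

1

All four vertices of a tetrahedron are equivalent and mutually adjacent, so cis/trans isomerism cannot arise.
Only one geometric arrangement is possible.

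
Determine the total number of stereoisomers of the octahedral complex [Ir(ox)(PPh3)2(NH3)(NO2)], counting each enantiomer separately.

Each ox is bidentate and must span two cis positions.
The distinct arrangements are (4 in all): PPh3 cis (3 arrangements, 2 chiral); PPh3 trans.
Of these, 2 lack any improper symmetry element and so occur as enantiomeric pairs, giving 4 + 2 = 6 stereoisomers in total.

6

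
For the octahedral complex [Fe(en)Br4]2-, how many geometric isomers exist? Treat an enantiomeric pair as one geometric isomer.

1

The six octahedral sites form three mutually perpendicular trans pairs.
Each en is bidentate and must span two cis positions.
Only one geometric arrangement is possible.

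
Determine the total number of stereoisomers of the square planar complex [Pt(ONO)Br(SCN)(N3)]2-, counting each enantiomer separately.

3

A square has two trans pairs of vertices; adjacent vertices are cis.
Systematic placement gives 3 geometric isomers: (Br/ONO trans, N3/SCN trans); (Br/SCN trans, N3/ONO trans); (Br/N3 trans, ONO/SCN trans).
Each arrangement has an internal mirror plane or centre of symmetry, so none is chiral.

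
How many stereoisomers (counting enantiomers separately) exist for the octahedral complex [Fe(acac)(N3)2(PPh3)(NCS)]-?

6

In an octahedral complex each vertex has one trans partner and four cis neighbours.
Each acac is bidentate and must span two cis positions.
There are 4 geometric isomers: N3 trans; N3 cis (3 arrangements, 2 chiral).
Of these, 2 lack any improper symmetry element and so occur as enantiomeric pairs, giving 4 + 2 = 6 stereoisomers in total.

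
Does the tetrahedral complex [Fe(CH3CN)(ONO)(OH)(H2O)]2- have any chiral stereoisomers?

All four vertices of a tetrahedron are equivalent and mutually adjacent, so cis/trans isomerism cannot arise.
Only one geometric arrangement is possible; it has no improper symmetry element, so it exists as a pair of enantiomers (2 stereoisomers).

yes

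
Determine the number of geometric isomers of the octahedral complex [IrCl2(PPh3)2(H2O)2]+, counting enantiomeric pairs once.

In an octahedral complex each vertex has one trans partner and four cis neighbours.
There are 5 geometric isomers: Cl trans, PPh3 trans, H2O trans; Cl trans, PPh3 cis, H2O cis; Cl cis, PPh3 trans, H2O cis; Cl cis, PPh3 cis, H2O cis (chiral); Cl cis, PPh3 cis, H2O trans.

5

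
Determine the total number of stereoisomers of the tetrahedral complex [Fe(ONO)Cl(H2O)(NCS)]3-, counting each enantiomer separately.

In a tetrahedral complex all four positions are equivalent and every pair of ligands is adjacent — there is no cis/trans distinction.
Only one geometric arrangement is possible; it has no improper symmetry element, so it exists as a pair of enantiomers (2 stereoisomers).

2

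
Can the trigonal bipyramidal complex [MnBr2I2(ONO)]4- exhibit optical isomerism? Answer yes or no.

yes

A trigonal bipyramid has two axial and three equatorial sites, which are chemically inequivalent.
Exhaustive case analysis gives 5 geometric isomers.
One of these lacks any improper symmetry element and so occurs as an enantiomeric pair, giving 5 + 1 = 6 stereoisomers in total.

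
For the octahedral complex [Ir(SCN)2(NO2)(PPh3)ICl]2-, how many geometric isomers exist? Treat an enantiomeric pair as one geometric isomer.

9

In an octahedral complex each vertex has one trans partner and four cis neighbours.
Systematic enumeration (placing each ligand type in turn and discarding arrangements equivalent by rotation or reflection) gives 9 geometric isomers.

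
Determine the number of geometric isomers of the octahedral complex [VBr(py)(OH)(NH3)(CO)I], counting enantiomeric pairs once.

Exhaustive case analysis gives 15 geometric isomers.

15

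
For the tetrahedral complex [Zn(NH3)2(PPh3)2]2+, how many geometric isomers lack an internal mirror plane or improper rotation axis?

0

In a tetrahedral complex all four positions are equivalent and every pair of ligands is adjacent — there is no cis/trans distinction.
Only one geometric arrangement is possible.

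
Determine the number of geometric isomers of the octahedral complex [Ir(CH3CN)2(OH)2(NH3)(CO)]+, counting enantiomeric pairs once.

6

An octahedron has six vertices in three trans pairs; every non-trans pair is cis.
There are 6 geometric isomers: CH3CN trans, OH trans; CH3CN trans, OH cis; CH3CN cis, OH trans; CH3CN cis, OH cis (3 arrangements, 2 chiral).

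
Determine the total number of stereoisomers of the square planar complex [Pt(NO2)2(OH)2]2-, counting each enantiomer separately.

A square has two trans pairs of vertices; adjacent vertices are cis.
The distinct arrangements are (2 in all): NO2 cis; NO2 trans.
Each arrangement has an internal mirror plane or centre of symmetry, so none is chiral.

2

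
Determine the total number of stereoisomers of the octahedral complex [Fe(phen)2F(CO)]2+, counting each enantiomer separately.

3

In an octahedral complex each vertex has one trans partner and four cis neighbours.
Each phen is bidentate and must span two cis positions.
There are 2 geometric isomers: F and CO mutually trans; F and CO mutually cis (chiral).
One of these lacks any improper symmetry element and so occurs as an enantiomeric pair, giving 2 + 1 = 3 stereoisomers in total.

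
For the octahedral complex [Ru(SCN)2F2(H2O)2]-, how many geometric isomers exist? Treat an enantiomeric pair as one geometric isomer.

The six octahedral sites form three mutually perpendicular trans pairs.
There are 5 geometric isomers: SCN trans, F trans, H2O trans; SCN cis, F trans, H2O cis; SCN trans, F cis, H2O cis; SCN cis, F cis, H2O cis (chiral); SCN cis, F cis, H2O trans.

5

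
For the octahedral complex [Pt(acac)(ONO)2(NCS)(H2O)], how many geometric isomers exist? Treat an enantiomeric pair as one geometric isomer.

An octahedron has six vertices in three trans pairs; every non-trans pair is cis.
Each acac is bidentate and must span two cis positions.
There are 4 geometric isomers: ONO cis (3 arrangements, 2 chiral); ONO trans.

4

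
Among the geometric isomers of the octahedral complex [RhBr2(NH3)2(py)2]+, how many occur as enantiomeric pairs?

The six octahedral sites form three mutually perpendicular trans pairs.
The distinct arrangements are (5 in all): Br trans, NH3 trans, py trans; Br trans, NH3 cis, py cis; Br cis, NH3 cis, py trans; Br cis, NH3 cis, py cis (chiral); Br cis, NH3 trans, py cis.
One of these lacks any improper symmetry element and so occurs as an enantiomeric pair, giving 5 + 1 = 6 stereoisomers in total.

1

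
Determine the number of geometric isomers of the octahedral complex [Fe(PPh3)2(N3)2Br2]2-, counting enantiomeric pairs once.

5

An octahedron has six vertices in three trans pairs; every non-trans pair is cis.
Systematic placement gives 5 geometric isomers: PPh3 trans, N3 trans, Br trans; PPh3 cis, N3 cis, Br trans; PPh3 trans, N3 cis, Br cis; PPh3 cis, N3 cis, Br cis (chiral); PPh3 cis, N3 trans, Br cis.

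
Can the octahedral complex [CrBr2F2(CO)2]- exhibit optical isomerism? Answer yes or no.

yes

An octahedron has six vertices in three trans pairs; every non-trans pair is cis.
There are 5 geometric isomers: Br trans, F trans, CO trans; Br trans, F cis, CO cis; Br cis, F trans, CO cis; Br cis, F cis, CO cis (chiral); Br cis, F cis, CO trans.
One of these lacks any improper symmetry element and so occurs as an enantiomeric pair, giving 5 + 1 = 6 stereoisomers in total.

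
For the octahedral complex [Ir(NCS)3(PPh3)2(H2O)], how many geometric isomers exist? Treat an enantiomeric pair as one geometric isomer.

3

Working through the distinct placements yields 3 geometric isomers: NCS mer, PPh3 trans; NCS fac, PPh3 cis; NCS mer, PPh3 cis.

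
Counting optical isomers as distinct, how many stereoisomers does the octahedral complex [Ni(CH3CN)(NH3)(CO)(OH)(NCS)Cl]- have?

The six octahedral sites form three mutually perpendicular trans pairs.
Placing the ligands in turn and identifying arrangements related by rotation or reflection leaves 15 distinct geometric isomers.
Of these, 15 lack any improper symmetry element and so occur as enantiomeric pairs, giving 15 + 15 = 30 stereoisomers in total.

30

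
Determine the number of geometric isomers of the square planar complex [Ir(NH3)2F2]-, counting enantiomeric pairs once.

2

In a square planar complex each vertex has one trans partner and two cis neighbours.
Systematic placement gives 2 geometric isomers: NH3 cis; NH3 trans.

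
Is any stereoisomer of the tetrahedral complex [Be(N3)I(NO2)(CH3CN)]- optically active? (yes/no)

All four vertices of a tetrahedron are equivalent and mutually adjacent, so cis/trans isomerism cannot arise.
Only one geometric arrangement is possible; it has no improper symmetry element, so it exists as a pair of enantiomers (2 stereoisomers).

yes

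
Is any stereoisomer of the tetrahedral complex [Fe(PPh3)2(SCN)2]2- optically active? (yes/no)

Only one geometric arrangement is possible.

no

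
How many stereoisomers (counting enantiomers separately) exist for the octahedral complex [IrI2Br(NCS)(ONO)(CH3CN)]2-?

15

In an octahedral complex each vertex has one trans partner and four cis neighbours.
Placing the ligands in turn and identifying arrangements related by rotation or reflection leaves 9 distinct geometric isomers.
Of these, 6 lack any improper symmetry element and so occur as enantiomeric pairs, giving 9 + 6 = 15 stereoisomers in total.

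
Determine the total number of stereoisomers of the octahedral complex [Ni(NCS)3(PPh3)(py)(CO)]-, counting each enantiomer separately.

The six octahedral sites form three mutually perpendicular trans pairs.
Systematic placement gives 4 geometric isomers: NCS mer (3 arrangements); NCS fac (chiral).
One of these lacks any improper symmetry element and so occurs as an enantiomeric pair, giving 4 + 1 = 5 stereoisomers in total.

5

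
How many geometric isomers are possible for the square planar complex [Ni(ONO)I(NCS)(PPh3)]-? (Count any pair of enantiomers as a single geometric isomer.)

3

In a square planar complex each vertex has one trans partner and two cis neighbours.
Working through the distinct placements yields 3 geometric isomers: (I/ONO trans, NCS/PPh3 trans); (I/PPh3 trans, NCS/ONO trans); (I/NCS trans, ONO/PPh3 trans).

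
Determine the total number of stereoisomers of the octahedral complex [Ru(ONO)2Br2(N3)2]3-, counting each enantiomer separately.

The six octahedral sites form three mutually perpendicular trans pairs.
There are 5 geometric isomers: ONO trans, Br trans, N3 trans; ONO cis, Br trans, N3 cis; ONO trans, Br cis, N3 cis; ONO cis, Br cis, N3 cis (chiral); ONO cis, Br cis, N3 trans.
One of these lacks any improper symmetry element and so occurs as an enantiomeric pair, giving 5 + 1 = 6 stereoisomers in total.

6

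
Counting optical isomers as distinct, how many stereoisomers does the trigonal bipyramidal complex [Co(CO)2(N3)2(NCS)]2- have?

Systematic enumeration (placing each ligand type in turn and discarding arrangements equivalent by rotation or reflection) gives 5 geometric isomers.
One of these lacks any improper symmetry element and so occurs as an enantiomeric pair, giving 5 + 1 = 6 stereoisomers in total.

6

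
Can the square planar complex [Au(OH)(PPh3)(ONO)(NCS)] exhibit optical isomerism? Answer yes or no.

Systematic placement gives 3 geometric isomers: (NCS/ONO trans, OH/PPh3 trans); (NCS/PPh3 trans, OH/ONO trans); (NCS/OH trans, ONO/PPh3 trans).
Each arrangement has an internal mirror plane or centre of symmetry, so none is chiral.

no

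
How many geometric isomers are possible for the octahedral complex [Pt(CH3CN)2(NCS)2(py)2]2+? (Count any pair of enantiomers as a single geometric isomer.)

The distinct arrangements are (5 in all): CH3CN trans, NCS trans, py trans; CH3CN trans, NCS cis, py cis; CH3CN cis, NCS cis, py trans; CH3CN cis, NCS cis, py cis (chiral); CH3CN cis, NCS trans, py cis.

5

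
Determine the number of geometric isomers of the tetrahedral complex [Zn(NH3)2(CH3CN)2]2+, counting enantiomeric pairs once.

In a tetrahedral complex all four positions are equivalent and every pair of ligands is adjacent — there is no cis/trans distinction.
Only one geometric arrangement is possible.

1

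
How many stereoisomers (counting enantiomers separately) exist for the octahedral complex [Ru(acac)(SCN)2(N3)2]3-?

4

Each acac is bidentate and must span two cis positions.
There are 3 geometric isomers: SCN cis, N3 trans; SCN cis, N3 cis (chiral); SCN trans, N3 cis.
One of these lacks any improper symmetry element and so occurs as an enantiomeric pair, giving 3 + 1 = 4 stereoisomers in total.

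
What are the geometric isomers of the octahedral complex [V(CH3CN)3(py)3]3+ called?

The six octahedral sites form three mutually perpendicular trans pairs.
There are 2 geometric isomers: CH3CN mer; CH3CN fac.

fac and mer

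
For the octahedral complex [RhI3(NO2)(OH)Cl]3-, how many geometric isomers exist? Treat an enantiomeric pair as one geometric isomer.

In an octahedral complex each vertex has one trans partner and four cis neighbours.
Systematic placement gives 4 geometric isomers: I mer (3 arrangements); I fac (chiral).

4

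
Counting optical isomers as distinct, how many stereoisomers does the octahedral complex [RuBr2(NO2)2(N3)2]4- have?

An octahedron has six vertices in three trans pairs; every non-trans pair is cis.
Working through the distinct placements yields 5 geometric isomers: Br trans, NO2 trans, N3 trans; Br trans, NO2 cis, N3 cis; Br cis, NO2 trans, N3 cis; Br cis, NO2 cis, N3 cis (chiral); Br cis, NO2 cis, N3 trans.
One of these lacks any improper symmetry element and so occurs as an enantiomeric pair, giving 5 + 1 = 6 stereoisomers in total.

6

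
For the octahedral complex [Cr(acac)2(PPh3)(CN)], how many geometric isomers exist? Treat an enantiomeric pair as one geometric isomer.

2

The six octahedral sites form three mutually perpendicular trans pairs.
Each acac is bidentate and must span two cis positions.
Working through the distinct placements yields 2 geometric isomers: PPh3 and CN mutually trans; PPh3 and CN mutually cis (chiral).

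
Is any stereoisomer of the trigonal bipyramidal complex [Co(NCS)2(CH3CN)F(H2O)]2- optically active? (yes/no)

yes

In a trigonal bipyramid the two axial positions differ from the three equatorial ones.
Placing the ligands in turn and identifying arrangements related by rotation or reflection leaves 7 distinct geometric isomers.
Of these, 3 lack any improper symmetry element and so occur as enantiomeric pairs, giving 7 + 3 = 10 stereoisomers in total.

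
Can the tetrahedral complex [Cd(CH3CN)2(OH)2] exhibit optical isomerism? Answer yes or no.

no

Only one geometric arrangement is possible.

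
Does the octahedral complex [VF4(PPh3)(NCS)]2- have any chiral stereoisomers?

no

The distinct arrangements are (2 in all): PPh3 and NCS mutually trans; PPh3 and NCS mutually cis.
Each arrangement has an internal mirror plane or centre of symmetry, so none is chiral.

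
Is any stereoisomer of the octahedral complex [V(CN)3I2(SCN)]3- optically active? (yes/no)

Working through the distinct placements yields 3 geometric isomers: CN mer, I cis; CN mer, I trans; CN fac, I cis.
Each arrangement has an internal mirror plane or centre of symmetry, so none is chiral.

no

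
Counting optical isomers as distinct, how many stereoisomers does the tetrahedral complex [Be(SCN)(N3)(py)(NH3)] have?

All four vertices of a tetrahedron are equivalent and mutually adjacent, so cis/trans isomerism cannot arise.
Only one geometric arrangement is possible; it has no improper symmetry element, so it exists as a pair of enantiomers (2 stereoisomers).

2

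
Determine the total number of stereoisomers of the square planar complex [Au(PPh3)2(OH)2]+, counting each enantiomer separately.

2

In a square planar complex each vertex has one trans partner and two cis neighbours.
There are 2 geometric isomers: PPh3 cis; PPh3 trans.
Each arrangement has an internal mirror plane or centre of symmetry, so none is chiral.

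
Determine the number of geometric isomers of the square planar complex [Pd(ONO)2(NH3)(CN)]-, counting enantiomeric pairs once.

In a square planar complex each vertex has one trans partner and two cis neighbours.
Working through the distinct placements yields 2 geometric isomers: ONO cis; ONO trans.

2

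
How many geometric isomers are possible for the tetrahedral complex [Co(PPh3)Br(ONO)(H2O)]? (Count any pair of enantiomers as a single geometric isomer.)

1

In a tetrahedral complex all four positions are equivalent and every pair of ligands is adjacent — there is no cis/trans distinction.
Only one geometric arrangement is possible; it has no improper symmetry element, so it exists as a pair of enantiomers (2 stereoisomers).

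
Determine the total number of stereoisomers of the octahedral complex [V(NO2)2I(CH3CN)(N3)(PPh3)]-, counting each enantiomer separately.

In an octahedral complex each vertex has one trans partner and four cis neighbours.
Placing the ligands in turn and identifying arrangements related by rotation or reflection leaves 9 distinct geometric isomers.
Of these, 6 lack any improper symmetry element and so occur as enantiomeric pairs, giving 9 + 6 = 15 stereoisomers in total.

15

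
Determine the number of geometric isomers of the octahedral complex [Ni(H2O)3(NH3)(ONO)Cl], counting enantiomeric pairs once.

In an octahedral complex each vertex has one trans partner and four cis neighbours.
The distinct arrangements are (4 in all): H2O mer (3 arrangements); H2O fac (chiral).

4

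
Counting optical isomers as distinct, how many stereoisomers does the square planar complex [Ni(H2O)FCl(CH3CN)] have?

A square has two trans pairs of vertices; adjacent vertices are cis.
Working through the distinct placements yields 3 geometric isomers: (CH3CN/F trans, Cl/H2O trans); (CH3CN/H2O trans, Cl/F trans); (CH3CN/Cl trans, F/H2O trans).
Each arrangement has an internal mirror plane or centre of symmetry, so none is chiral.

3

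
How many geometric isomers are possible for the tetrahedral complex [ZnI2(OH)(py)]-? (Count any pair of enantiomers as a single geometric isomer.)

Only one geometric arrangement is possible.

1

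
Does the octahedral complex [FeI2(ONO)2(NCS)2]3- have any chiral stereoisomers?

yes

An octahedron has six vertices in three trans pairs; every non-trans pair is cis.
There are 5 geometric isomers: I trans, ONO trans, NCS trans; I trans, ONO cis, NCS cis; I cis, ONO trans, NCS cis; I cis, ONO cis, NCS cis (chiral); I cis, ONO cis, NCS trans.
One of these lacks any improper symmetry element and so occurs as an enantiomeric pair, giving 5 + 1 = 6 stereoisomers in total.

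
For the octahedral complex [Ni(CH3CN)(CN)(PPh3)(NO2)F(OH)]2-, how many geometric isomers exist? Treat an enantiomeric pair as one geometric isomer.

15

An octahedron has six vertices in three trans pairs; every non-trans pair is cis.
Systematic enumeration (placing each ligand type in turn and discarding arrangements equivalent by rotation or reflection) gives 15 geometric isomers.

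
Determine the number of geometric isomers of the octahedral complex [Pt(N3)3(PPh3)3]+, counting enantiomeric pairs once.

In an octahedral complex each vertex has one trans partner and four cis neighbours.
Systematic placement gives 2 geometric isomers: N3 mer; N3 fac.

2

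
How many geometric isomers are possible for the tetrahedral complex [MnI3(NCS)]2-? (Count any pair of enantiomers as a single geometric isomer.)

All four vertices of a tetrahedron are equivalent and mutually adjacent, so cis/trans isomerism cannot arise.
Only one geometric arrangement is possible.

1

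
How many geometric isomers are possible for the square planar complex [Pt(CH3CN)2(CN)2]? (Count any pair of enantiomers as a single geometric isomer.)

A square has two trans pairs of vertices; adjacent vertices are cis.
There are 2 geometric isomers: CH3CN cis; CH3CN trans.

2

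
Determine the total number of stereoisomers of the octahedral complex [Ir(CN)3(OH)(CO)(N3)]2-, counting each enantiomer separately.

5

The six octahedral sites form three mutually perpendicular trans pairs.
The distinct arrangements are (4 in all): CN mer (3 arrangements); CN fac (chiral).
One of these lacks any improper symmetry element and so occurs as an enantiomeric pair, giving 4 + 1 = 5 stereoisomers in total.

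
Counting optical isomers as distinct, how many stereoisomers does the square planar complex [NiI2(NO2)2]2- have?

A square has two trans pairs of vertices; adjacent vertices are cis.
The distinct arrangements are (2 in all): I cis; I trans.
Each arrangement has an internal mirror plane or centre of symmetry, so none is chiral.

2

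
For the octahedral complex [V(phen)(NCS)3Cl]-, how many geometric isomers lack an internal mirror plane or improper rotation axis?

0

The six octahedral sites form three mutually perpendicular trans pairs.
Each phen is bidentate and must span two cis positions.
Working through the distinct placements yields 2 geometric isomers: NCS fac; NCS mer.
Each arrangement has an internal mirror plane or centre of symmetry, so none is chiral.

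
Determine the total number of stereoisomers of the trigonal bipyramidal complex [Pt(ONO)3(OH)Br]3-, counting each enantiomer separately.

Systematic placement gives 4 geometric isomers: OH axial, Br axial; OH equatorial, Br axial; OH axial, Br equatorial; OH equatorial, Br equatorial.
Each arrangement has an internal mirror plane or centre of symmetry, so none is chiral.

4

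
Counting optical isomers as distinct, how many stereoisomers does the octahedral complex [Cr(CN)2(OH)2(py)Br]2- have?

The six octahedral sites form three mutually perpendicular trans pairs.
Systematic placement gives 6 geometric isomers: CN cis, OH cis (3 arrangements, 2 chiral); CN cis, OH trans; CN trans, OH cis; CN trans, OH trans.
Of these, 2 lack any improper symmetry element and so occur as enantiomeric pairs, giving 6 + 2 = 8 stereoisomers in total.

8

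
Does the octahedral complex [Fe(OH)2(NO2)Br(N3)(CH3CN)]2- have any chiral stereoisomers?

yes

Systematic enumeration (placing each ligand type in turn and discarding arrangements equivalent by rotation or reflection) gives 9 geometric isomers.
Of these, 6 lack any improper symmetry element and so occur as enantiomeric pairs, giving 9 + 6 = 15 stereoisomers in total.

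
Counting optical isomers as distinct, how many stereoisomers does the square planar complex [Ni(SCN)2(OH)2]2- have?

In a square planar complex each vertex has one trans partner and two cis neighbours.
Working through the distinct placements yields 2 geometric isomers: SCN cis; SCN trans.
Each arrangement has an internal mirror plane or centre of symmetry, so none is chiral.

2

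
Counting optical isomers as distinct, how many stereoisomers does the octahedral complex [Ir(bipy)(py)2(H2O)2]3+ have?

4

Each bipy is bidentate and must span two cis positions.
Working through the distinct placements yields 3 geometric isomers: py cis, H2O trans; py trans, H2O cis; py cis, H2O cis (chiral).
One of these lacks any improper symmetry element and so occurs as an enantiomeric pair, giving 3 + 1 = 4 stereoisomers in total.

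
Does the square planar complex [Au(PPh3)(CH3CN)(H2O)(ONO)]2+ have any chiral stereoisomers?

In a square planar complex each vertex has one trans partner and two cis neighbours.
There are 3 geometric isomers: (CH3CN/ONO trans, H2O/PPh3 trans); (CH3CN/PPh3 trans, H2O/ONO trans); (CH3CN/H2O trans, ONO/PPh3 trans).
Each arrangement has an internal mirror plane or centre of symmetry, so none is chiral.

no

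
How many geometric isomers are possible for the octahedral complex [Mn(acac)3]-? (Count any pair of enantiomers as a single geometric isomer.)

Each acac is bidentate and must span two cis positions.
Only one geometric arrangement is possible; it has no improper symmetry element, so it exists as a pair of enantiomers (2 stereoisomers).

1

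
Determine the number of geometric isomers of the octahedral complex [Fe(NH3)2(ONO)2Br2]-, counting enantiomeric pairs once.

An octahedron has six vertices in three trans pairs; every non-trans pair is cis.
Working through the distinct placements yields 5 geometric isomers: NH3 trans, ONO trans, Br trans; NH3 cis, ONO cis, Br trans; NH3 cis, ONO trans, Br cis; NH3 cis, ONO cis, Br cis (chiral); NH3 trans, ONO cis, Br cis.

5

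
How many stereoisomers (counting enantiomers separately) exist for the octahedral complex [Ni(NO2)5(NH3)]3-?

1

In an octahedral complex each vertex has one trans partner and four cis neighbours.
Only one geometric arrangement is possible.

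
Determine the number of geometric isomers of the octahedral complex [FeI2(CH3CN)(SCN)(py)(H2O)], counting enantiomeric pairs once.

Exhaustive case analysis gives 9 geometric isomers.

9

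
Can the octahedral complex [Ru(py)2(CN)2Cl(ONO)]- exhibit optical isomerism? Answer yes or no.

An octahedron has six vertices in three trans pairs; every non-trans pair is cis.
Systematic placement gives 6 geometric isomers: py trans, CN trans; py cis, CN trans; py trans, CN cis; py cis, CN cis (3 arrangements, 2 chiral).
Of these, 2 lack any improper symmetry element and so occur as enantiomeric pairs, giving 6 + 2 = 8 stereoisomers in total.

yes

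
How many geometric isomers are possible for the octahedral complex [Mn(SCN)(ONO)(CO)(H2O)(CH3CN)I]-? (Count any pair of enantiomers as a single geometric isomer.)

15

Exhaustive case analysis gives 15 geometric isomers.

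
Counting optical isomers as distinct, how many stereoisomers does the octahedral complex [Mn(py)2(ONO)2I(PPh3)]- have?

An octahedron has six vertices in three trans pairs; every non-trans pair is cis.
There are 6 geometric isomers: py trans, ONO cis; py cis, ONO cis (3 arrangements, 2 chiral); py trans, ONO trans; py cis, ONO trans.
Of these, 2 lack any improper symmetry element and so occur as enantiomeric pairs, giving 6 + 2 = 8 stereoisomers in total.

8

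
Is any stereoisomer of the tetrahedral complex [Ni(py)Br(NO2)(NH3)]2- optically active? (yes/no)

yes

Only one geometric arrangement is possible; it has no improper symmetry element, so it exists as a pair of enantiomers (2 stereoisomers).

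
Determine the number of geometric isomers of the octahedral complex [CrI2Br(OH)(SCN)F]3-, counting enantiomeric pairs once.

An octahedron has six vertices in three trans pairs; every non-trans pair is cis.
Systematic enumeration (placing each ligand type in turn and discarding arrangements equivalent by rotation or reflection) gives 9 geometric isomers.

9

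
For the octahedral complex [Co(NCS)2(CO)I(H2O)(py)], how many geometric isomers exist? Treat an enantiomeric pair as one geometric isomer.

9

In an octahedral complex each vertex has one trans partner and four cis neighbours.
Systematic enumeration (placing each ligand type in turn and discarding arrangements equivalent by rotation or reflection) gives 9 geometric isomers.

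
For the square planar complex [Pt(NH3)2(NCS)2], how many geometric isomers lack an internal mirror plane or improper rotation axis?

Systematic placement gives 2 geometric isomers: NH3 cis; NH3 trans.
Each arrangement has an internal mirror plane or centre of symmetry, so none is chiral.

0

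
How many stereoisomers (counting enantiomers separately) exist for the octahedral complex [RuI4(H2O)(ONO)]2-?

In an octahedral complex each vertex has one trans partner and four cis neighbours.
There are 2 geometric isomers: H2O and ONO mutually cis; H2O and ONO mutually trans.
Each arrangement has an internal mirror plane or centre of symmetry, so none is chiral.

2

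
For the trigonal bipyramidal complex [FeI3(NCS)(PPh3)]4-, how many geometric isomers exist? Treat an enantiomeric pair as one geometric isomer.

A trigonal bipyramid has two axial and three equatorial sites, which are chemically inequivalent.
Systematic placement gives 4 geometric isomers: NCS equatorial, PPh3 equatorial; NCS axial, PPh3 equatorial; NCS equatorial, PPh3 axial; NCS axial, PPh3 axial.

4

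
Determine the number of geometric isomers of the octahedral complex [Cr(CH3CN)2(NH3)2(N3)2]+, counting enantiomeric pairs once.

The distinct arrangements are (5 in all): CH3CN trans, NH3 trans, N3 trans; CH3CN trans, NH3 cis, N3 cis; CH3CN cis, NH3 trans, N3 cis; CH3CN cis, NH3 cis, N3 cis (chiral); CH3CN cis, NH3 cis, N3 trans.

5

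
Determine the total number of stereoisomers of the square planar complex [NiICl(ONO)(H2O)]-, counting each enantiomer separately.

In a square planar complex each vertex has one trans partner and two cis neighbours.
The distinct arrangements are (3 in all): (Cl/I trans, H2O/ONO trans); (Cl/ONO trans, H2O/I trans); (Cl/H2O trans, I/ONO trans).
Each arrangement has an internal mirror plane or centre of symmetry, so none is chiral.

3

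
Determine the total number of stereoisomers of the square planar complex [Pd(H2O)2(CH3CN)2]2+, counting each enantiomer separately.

There are 2 geometric isomers: H2O cis; H2O trans.
Each arrangement has an internal mirror plane or centre of symmetry, so none is chiral.

2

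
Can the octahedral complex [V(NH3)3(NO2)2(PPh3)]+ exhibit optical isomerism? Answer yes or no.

An octahedron has six vertices in three trans pairs; every non-trans pair is cis.
Systematic placement gives 3 geometric isomers: NH3 mer, NO2 cis; NH3 mer, NO2 trans; NH3 fac, NO2 cis.
Each arrangement has an internal mirror plane or centre of symmetry, so none is chiral.

no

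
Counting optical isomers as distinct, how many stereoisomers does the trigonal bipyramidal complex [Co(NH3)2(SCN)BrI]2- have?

10

A trigonal bipyramid has two axial and three equatorial sites, which are chemically inequivalent.
Placing the ligands in turn and identifying arrangements related by rotation or reflection leaves 7 distinct geometric isomers.
Of these, 3 lack any improper symmetry element and so occur as enantiomeric pairs, giving 7 + 3 = 10 stereoisomers in total.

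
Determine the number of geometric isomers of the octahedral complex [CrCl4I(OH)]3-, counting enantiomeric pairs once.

2

The six octahedral sites form three mutually perpendicular trans pairs.
There are 2 geometric isomers: I and OH mutually trans; I and OH mutually cis.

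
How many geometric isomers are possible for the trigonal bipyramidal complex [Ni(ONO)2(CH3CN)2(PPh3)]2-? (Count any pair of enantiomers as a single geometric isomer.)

In a trigonal bipyramid the two axial positions differ from the three equatorial ones.
Exhaustive case analysis gives 5 geometric isomers.

5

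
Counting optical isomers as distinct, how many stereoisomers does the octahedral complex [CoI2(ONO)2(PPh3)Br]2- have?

In an octahedral complex each vertex has one trans partner and four cis neighbours.
Systematic placement gives 6 geometric isomers: I cis, ONO cis (3 arrangements, 2 chiral); I cis, ONO trans; I trans, ONO cis; I trans, ONO trans.
Of these, 2 lack any improper symmetry element and so occur as enantiomeric pairs, giving 6 + 2 = 8 stereoisomers in total.

8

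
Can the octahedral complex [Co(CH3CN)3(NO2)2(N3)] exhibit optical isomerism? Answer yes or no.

no

An octahedron has six vertices in three trans pairs; every non-trans pair is cis.
Systematic placement gives 3 geometric isomers: CH3CN mer, NO2 trans; CH3CN mer, NO2 cis; CH3CN fac, NO2 cis.
Each arrangement has an internal mirror plane or centre of symmetry, so none is chiral.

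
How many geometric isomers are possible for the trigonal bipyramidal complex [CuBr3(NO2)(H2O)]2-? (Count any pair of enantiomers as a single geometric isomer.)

The distinct arrangements are (4 in all): NO2 equatorial, H2O equatorial; NO2 equatorial, H2O axial; NO2 axial, H2O equatorial; NO2 axial, H2O axial.

4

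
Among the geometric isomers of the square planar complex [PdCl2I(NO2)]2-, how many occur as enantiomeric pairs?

Working through the distinct placements yields 2 geometric isomers: Cl cis; Cl trans.
Each arrangement has an internal mirror plane or centre of symmetry, so none is chiral.

0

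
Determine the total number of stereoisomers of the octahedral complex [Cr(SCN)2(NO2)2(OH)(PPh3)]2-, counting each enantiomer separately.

8

In an octahedral complex each vertex has one trans partner and four cis neighbours.
Working through the distinct placements yields 6 geometric isomers: SCN trans, NO2 trans; SCN cis, NO2 trans; SCN trans, NO2 cis; SCN cis, NO2 cis (3 arrangements, 2 chiral).
Of these, 2 lack any improper symmetry element and so occur as enantiomeric pairs, giving 6 + 2 = 8 stereoisomers in total.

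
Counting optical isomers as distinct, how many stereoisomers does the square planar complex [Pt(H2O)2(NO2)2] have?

A square has two trans pairs of vertices; adjacent vertices are cis.
Working through the distinct placements yields 2 geometric isomers: H2O cis; H2O trans.
Each arrangement has an internal mirror plane or centre of symmetry, so none is chiral.

2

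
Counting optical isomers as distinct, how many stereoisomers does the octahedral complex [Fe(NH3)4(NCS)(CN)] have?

2

There are 2 geometric isomers: NCS and CN mutually trans; NCS and CN mutually cis.
Each arrangement has an internal mirror plane or centre of symmetry, so none is chiral.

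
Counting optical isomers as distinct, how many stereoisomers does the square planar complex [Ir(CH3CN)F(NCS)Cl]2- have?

In a square planar complex each vertex has one trans partner and two cis neighbours.
Systematic placement gives 3 geometric isomers: (CH3CN/F trans, Cl/NCS trans); (CH3CN/NCS trans, Cl/F trans); (CH3CN/Cl trans, F/NCS trans).
Each arrangement has an internal mirror plane or centre of symmetry, so none is chiral.

3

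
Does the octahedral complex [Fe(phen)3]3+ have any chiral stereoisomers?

In an octahedral complex each vertex has one trans partner and four cis neighbours.
Each phen is bidentate and must span two cis positions.
Only one geometric arrangement is possible; it has no improper symmetry element, so it exists as a pair of enantiomers (2 stereoisomers).

yes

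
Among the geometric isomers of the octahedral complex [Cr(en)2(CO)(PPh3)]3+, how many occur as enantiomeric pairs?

The six octahedral sites form three mutually perpendicular trans pairs.
Each en is bidentate and must span two cis positions.
There are 2 geometric isomers: CO and PPh3 mutually trans; CO and PPh3 mutually cis (chiral).
One of these lacks any improper symmetry element and so occurs as an enantiomeric pair, giving 2 + 1 = 3 stereoisomers in total.

1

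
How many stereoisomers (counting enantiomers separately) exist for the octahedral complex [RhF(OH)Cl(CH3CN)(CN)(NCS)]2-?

30

The six octahedral sites form three mutually perpendicular trans pairs.
Placing the ligands in turn and identifying arrangements related by rotation or reflection leaves 15 distinct geometric isomers.
Of these, 15 lack any improper symmetry element and so occur as enantiomeric pairs, giving 15 + 15 = 30 stereoisomers in total.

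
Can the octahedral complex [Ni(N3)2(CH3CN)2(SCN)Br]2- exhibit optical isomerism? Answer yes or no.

yes

An octahedron has six vertices in three trans pairs; every non-trans pair is cis.
The distinct arrangements are (6 in all): N3 cis, CH3CN cis (3 arrangements, 2 chiral); N3 trans, CH3CN cis; N3 cis, CH3CN trans; N3 trans, CH3CN trans.
Of these, 2 lack any improper symmetry element and so occur as enantiomeric pairs, giving 6 + 2 = 8 stereoisomers in total.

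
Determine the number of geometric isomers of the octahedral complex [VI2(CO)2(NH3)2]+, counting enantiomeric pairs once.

An octahedron has six vertices in three trans pairs; every non-trans pair is cis.
Working through the distinct placements yields 5 geometric isomers: I trans, CO trans, NH3 trans; I cis, CO trans, NH3 cis; I cis, CO cis, NH3 trans; I cis, CO cis, NH3 cis (chiral); I trans, CO cis, NH3 cis.

5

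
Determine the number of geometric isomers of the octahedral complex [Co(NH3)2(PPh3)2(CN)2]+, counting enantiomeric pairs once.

The six octahedral sites form three mutually perpendicular trans pairs.
Working through the distinct placements yields 5 geometric isomers: NH3 trans, PPh3 trans, CN trans; NH3 cis, PPh3 cis, CN trans; NH3 cis, PPh3 trans, CN cis; NH3 cis, PPh3 cis, CN cis (chiral); NH3 trans, PPh3 cis, CN cis.

5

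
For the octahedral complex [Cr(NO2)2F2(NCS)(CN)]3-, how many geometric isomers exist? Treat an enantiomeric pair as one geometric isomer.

6

An octahedron has six vertices in three trans pairs; every non-trans pair is cis.
The distinct arrangements are (6 in all): NO2 trans, F cis; NO2 cis, F cis (3 arrangements, 2 chiral); NO2 trans, F trans; NO2 cis, F trans.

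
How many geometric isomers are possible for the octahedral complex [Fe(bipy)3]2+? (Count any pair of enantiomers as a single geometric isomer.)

In an octahedral complex each vertex has one trans partner and four cis neighbours.
Each bipy is bidentate and must span two cis positions.
Only one geometric arrangement is possible; it has no improper symmetry element, so it exists as a pair of enantiomers (2 stereoisomers).

1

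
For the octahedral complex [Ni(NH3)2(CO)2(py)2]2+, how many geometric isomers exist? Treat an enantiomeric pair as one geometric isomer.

Working through the distinct placements yields 5 geometric isomers: NH3 trans, CO trans, py trans; NH3 cis, CO trans, py cis; NH3 cis, CO cis, py trans; NH3 cis, CO cis, py cis (chiral); NH3 trans, CO cis, py cis.

5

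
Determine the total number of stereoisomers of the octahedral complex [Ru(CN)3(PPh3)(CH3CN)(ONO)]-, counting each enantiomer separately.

5

Systematic placement gives 4 geometric isomers: CN mer (3 arrangements); CN fac (chiral).
One of these lacks any improper symmetry element and so occurs as an enantiomeric pair, giving 4 + 1 = 5 stereoisomers in total.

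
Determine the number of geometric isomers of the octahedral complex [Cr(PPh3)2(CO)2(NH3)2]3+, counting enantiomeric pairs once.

5

An octahedron has six vertices in three trans pairs; every non-trans pair is cis.
Working through the distinct placements yields 5 geometric isomers: PPh3 trans, CO trans, NH3 trans; PPh3 cis, CO trans, NH3 cis; PPh3 trans, CO cis, NH3 cis; PPh3 cis, CO cis, NH3 cis (chiral); PPh3 cis, CO cis, NH3 trans.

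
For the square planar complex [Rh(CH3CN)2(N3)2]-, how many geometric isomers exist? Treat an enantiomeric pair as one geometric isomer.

A square has two trans pairs of vertices; adjacent vertices are cis.
The distinct arrangements are (2 in all): CH3CN cis; CH3CN trans.

2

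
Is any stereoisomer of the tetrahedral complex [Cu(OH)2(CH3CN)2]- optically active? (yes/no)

In a tetrahedral complex all four positions are equivalent and every pair of ligands is adjacent — there is no cis/trans distinction.
Only one geometric arrangement is possible.

no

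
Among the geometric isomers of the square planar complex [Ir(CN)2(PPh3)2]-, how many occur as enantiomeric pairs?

0

In a square planar complex each vertex has one trans partner and two cis neighbours.
There are 2 geometric isomers: CN cis; CN trans.
Each arrangement has an internal mirror plane or centre of symmetry, so none is chiral.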